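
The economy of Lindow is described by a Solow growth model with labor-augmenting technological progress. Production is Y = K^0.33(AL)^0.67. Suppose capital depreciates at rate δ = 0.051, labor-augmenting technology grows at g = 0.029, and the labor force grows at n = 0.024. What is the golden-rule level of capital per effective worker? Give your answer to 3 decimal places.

n + g + δ = 0.024 + 0.029 + 0.051 = 0.104.
At the golden rule the marginal product of capital equals n+g+δ: 0.33·k^(0.33−1) = 0.104. Solving, k_gold = (0.33/0.104)^(1/0.67) ≈ 5.6037.

k_gold ≈ 5.604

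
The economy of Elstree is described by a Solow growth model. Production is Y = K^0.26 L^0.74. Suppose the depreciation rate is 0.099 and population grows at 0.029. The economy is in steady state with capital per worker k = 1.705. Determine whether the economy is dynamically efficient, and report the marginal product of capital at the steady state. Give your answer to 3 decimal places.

dynamically efficient; MPK ≈ 0.175

Capital per worker breaks even when investment replaces (n + δ)·k; here n + δ = 0.128.
MPK = 0.26·k^(0.26−1) = 0.26·1.705^(-0.74) ≈ 0.1752.
MPK > 0.128, so the economy is dynamically efficient (under-saving).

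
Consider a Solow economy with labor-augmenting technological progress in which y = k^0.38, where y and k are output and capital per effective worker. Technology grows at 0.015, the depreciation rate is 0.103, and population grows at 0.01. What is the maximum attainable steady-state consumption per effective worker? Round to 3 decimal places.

Break-even investment rate: n + g + δ = 0.01 + 0.015 + 0.103 = 0.128.
Golden rule sets MPK = n+g+δ: 0.38·k^(0.38−1) = 0.128, so k_gold = (0.38/0.128)^(1/0.62) ≈ 5.7838.
y_gold = 5.7838^0.38 ≈ 1.9482.
c_gold = y_gold − (n+g+δ)·k_gold = 1.9482 − 0.128·5.7838 ≈ 1.2079.

c_gold ≈ 1.208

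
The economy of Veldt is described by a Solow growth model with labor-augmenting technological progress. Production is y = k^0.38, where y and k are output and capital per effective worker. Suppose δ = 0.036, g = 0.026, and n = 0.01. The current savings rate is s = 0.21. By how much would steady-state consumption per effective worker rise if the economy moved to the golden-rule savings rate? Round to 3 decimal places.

Δc ≈ 0.196

The effective depreciation rate is n + g + δ = 0.01 + 0.026 + 0.036 = 0.072.
Current steady state (s = 0.21): k* = (0.21/0.072)^(1/0.62) ≈ 5.6210, y* = 5.6210^0.38 ≈ 1.9272, c* = (1−0.21)·1.9272 ≈ 1.5225.
Setting f'(k) = n+g+δ gives 0.38·k^(0.38−1) = 0.072, hence k_gold = (0.38/0.072)^(1/0.62) ≈ 14.6300.
y_gold = 14.6300^0.38 ≈ 2.7720, c_gold = y_gold − 0.072·k_gold ≈ 1.7186.
Gain: Δc = 1.7186 − 1.5225 ≈ 0.1961.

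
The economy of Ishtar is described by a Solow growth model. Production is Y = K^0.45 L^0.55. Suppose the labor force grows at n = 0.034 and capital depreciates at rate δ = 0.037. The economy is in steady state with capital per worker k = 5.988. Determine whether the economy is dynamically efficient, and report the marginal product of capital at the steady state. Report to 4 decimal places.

dynamically efficient; MPK ≈ 0.1682

Capital per worker breaks even when investment replaces (n + δ)·k; here n + δ = 0.071.
MPK = 0.45·k^(0.45−1) = 0.45·5.988^(-0.55) ≈ 0.1682.
MPK > 0.071, so the economy is dynamically efficient (under-saving).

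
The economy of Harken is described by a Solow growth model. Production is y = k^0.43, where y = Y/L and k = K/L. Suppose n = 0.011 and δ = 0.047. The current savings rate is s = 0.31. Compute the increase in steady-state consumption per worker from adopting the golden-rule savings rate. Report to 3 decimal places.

Δc ≈ 0.140

n + δ = 0.011 + 0.047 = 0.058.
Current steady state (s = 0.31): k* = (0.31/0.058)^(1/0.57) ≈ 18.9268, y* = 18.9268^0.43 ≈ 3.5411, c* = (1−0.31)·3.5411 ≈ 2.4434.
At the golden rule the marginal product of capital equals n+δ: 0.43·k^(0.43−1) = 0.058. Solving, k_gold = (0.43/0.058)^(1/0.57) ≈ 33.6037.
y_gold = 33.6037^0.43 ≈ 4.5326, c_gold = y_gold − 0.058·k_gold ≈ 2.5836.
Gain: Δc = 2.5836 − 2.4434 ≈ 0.1402.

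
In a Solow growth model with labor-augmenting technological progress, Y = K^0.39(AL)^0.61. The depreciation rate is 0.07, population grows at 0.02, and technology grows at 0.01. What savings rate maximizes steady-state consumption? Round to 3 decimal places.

The effective depreciation rate is n + g + δ = 0.02 + 0.01 + 0.07 = 0.1.
At the golden rule MPK = n+g+δ, and in any Cobb-Douglas steady state s = (n+g+δ)·k/y = MPK·k/y = capital's share 0.39.

s_gold = 0.390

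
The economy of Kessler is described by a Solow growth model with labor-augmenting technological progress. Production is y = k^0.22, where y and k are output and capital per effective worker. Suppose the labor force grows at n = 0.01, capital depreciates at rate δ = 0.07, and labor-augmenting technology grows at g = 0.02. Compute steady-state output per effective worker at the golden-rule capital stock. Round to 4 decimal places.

y_gold ≈ 1.2491

n + g + δ = 0.01 + 0.02 + 0.07 = 0.1.
Setting f'(k) = n+g+δ gives 0.22·k^(0.22−1) = 0.1, hence k_gold = (0.22/0.1)^(1/0.78) ≈ 2.7479.
Output: y_gold = k_gold^0.22 = 2.7479^0.22 ≈ 1.2491.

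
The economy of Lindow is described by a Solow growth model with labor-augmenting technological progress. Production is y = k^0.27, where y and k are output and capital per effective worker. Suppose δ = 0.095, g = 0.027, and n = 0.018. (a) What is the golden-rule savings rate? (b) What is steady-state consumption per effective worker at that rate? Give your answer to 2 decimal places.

Break-even investment rate: n + g + δ = 0.018 + 0.027 + 0.095 = 0.14.
For Cobb-Douglas, s_gold equals capital's share: s_gold = 0.27.
At the golden rule the marginal product of capital equals n+g+δ: 0.27·k^(0.27−1) = 0.14. Solving, k_gold = (0.27/0.14)^(1/0.73) ≈ 2.4589.
y_gold = 2.4589^0.27 ≈ 1.2750; c_gold = (1−0.27)·y_gold ≈ 0.9307.

(a) s_gold = 0.27; (b) c_gold ≈ 0.93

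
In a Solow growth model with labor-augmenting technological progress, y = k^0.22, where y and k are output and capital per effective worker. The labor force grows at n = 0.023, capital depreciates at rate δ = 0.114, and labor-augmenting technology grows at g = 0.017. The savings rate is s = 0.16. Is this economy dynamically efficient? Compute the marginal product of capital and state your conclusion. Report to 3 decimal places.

dynamically efficient; MPK ≈ 0.212

n + g + δ = 0.023 + 0.017 + 0.114 = 0.154.
Steady-state k*: s·k^0.22 = 0.154·k gives k* = (0.16/0.154)^(1/0.78) ≈ 1.0502.
MPK = 0.22·1.0502^(-0.78) ≈ 0.2117.
MPK > n+g+δ = 0.154, so the economy is dynamically efficient (under-saving).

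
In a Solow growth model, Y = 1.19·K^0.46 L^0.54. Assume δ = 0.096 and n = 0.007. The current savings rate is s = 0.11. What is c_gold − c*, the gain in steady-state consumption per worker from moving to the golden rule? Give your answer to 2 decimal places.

Break-even investment rate: n + δ = 0.007 + 0.096 = 0.103.
Current steady state (s = 0.11): k* = (0.11·1.19/0.103)^(1/0.54) ≈ 1.5588, y* = 1.19·1.5588^0.46 ≈ 1.4596, c* = (1−0.11)·1.4596 ≈ 1.2990.
At the golden rule the marginal product of capital equals n+δ: 0.46·1.19·k^(0.46−1) = 0.103. Solving, k_gold = (0.46·1.19/0.103)^(1/0.54) ≈ 22.0525.
y_gold = 1.19·22.0525^0.46 ≈ 4.9378, c_gold = y_gold − 0.103·k_gold ≈ 2.6664.
Gain: Δc = 2.6664 − 1.2990 ≈ 1.3674.

Δc ≈ 1.37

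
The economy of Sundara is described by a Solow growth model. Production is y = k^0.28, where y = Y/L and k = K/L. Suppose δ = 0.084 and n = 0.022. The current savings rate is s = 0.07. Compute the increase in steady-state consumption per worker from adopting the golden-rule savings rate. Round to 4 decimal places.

Capital per worker breaks even when investment replaces (n + δ)·k; here n + δ = 0.106.
Current steady state (s = 0.07): k* = (0.07/0.106)^(1/0.72) ≈ 0.5620, y* = 0.5620^0.28 ≈ 0.8510, c* = (1−0.07)·0.8510 ≈ 0.7914.
Golden rule sets MPK = n+δ: 0.28·k^(0.28−1) = 0.106, so k_gold = (0.28/0.106)^(1/0.72) ≈ 3.8539.
y_gold = 3.8539^0.28 ≈ 1.4590, c_gold = y_gold − 0.106·k_gold ≈ 1.0505.
Gain: Δc = 1.0505 − 0.7914 ≈ 0.2591.

Δc ≈ 0.2591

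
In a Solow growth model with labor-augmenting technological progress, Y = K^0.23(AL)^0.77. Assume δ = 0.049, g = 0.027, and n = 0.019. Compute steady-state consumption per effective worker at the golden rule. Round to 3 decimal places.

Capital per effective worker breaks even when investment replaces (n + g + δ)·k; here n + g + δ = 0.095.
Maximizing c = f(k) − (n+g+δ)·k gives f'(k) = n+g+δ, i.e. 0.23·k^(0.23−1) = 0.095, so k_gold = (0.23/0.095)^(1/0.77) ≈ 3.1529.
y_gold = 3.1529^0.23 ≈ 1.3023.
c_gold = y_gold − (n+g+δ)·k_gold = 1.3023 − 0.095·3.1529 ≈ 1.0028.

c_gold ≈ 1.003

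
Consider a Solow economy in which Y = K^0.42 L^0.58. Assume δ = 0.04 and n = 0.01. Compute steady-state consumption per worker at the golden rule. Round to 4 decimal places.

n + δ = 0.01 + 0.04 = 0.05.
Golden rule sets MPK = n+δ: 0.42·k^(0.42−1) = 0.05, so k_gold = (0.42/0.05)^(1/0.58) ≈ 39.2270.
y_gold = 39.2270^0.42 ≈ 4.6699.
c_gold = y_gold − (n+δ)·k_gold = 4.6699 − 0.05·39.2270 ≈ 2.7085.

c_gold ≈ 2.7085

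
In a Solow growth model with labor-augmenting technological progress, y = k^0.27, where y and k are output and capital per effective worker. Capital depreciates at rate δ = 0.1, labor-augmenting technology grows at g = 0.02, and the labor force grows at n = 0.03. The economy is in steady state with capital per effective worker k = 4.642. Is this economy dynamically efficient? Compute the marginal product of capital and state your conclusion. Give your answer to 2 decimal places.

dynamically inefficient; MPK ≈ 0.09

Capital per effective worker breaks even when investment replaces (n + g + δ)·k; here n + g + δ = 0.15.
MPK = 0.27·k^(0.27−1) = 0.27·4.642^(-0.73) ≈ 0.0880.
MPK < 0.15, so the economy is dynamically inefficient (over-saving).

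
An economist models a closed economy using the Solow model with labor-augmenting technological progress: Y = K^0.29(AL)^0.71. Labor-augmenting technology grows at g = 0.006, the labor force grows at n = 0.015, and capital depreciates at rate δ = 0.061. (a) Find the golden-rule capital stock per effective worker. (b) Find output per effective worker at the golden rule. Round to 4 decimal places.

Capital per effective worker breaks even when investment replaces (n + g + δ)·k; here n + g + δ = 0.082.
Maximizing c = f(k) − (n+g+δ)·k gives f'(k) = n+g+δ, i.e. 0.29·k^(0.29−1) = 0.082, so k_gold = (0.29/0.082)^(1/0.71) ≈ 5.9245.
y_gold = 5.9245^0.29 ≈ 1.6752.

(a) k_gold ≈ 5.9245; (b) y_gold ≈ 1.6752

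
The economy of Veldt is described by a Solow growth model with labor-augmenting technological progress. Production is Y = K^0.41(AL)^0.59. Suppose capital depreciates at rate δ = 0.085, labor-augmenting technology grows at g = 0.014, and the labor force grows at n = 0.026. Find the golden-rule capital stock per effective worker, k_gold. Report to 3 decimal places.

k_gold ≈ 7.488

Capital per effective worker breaks even when investment replaces (n + g + δ)·k; here n + g + δ = 0.125.
Maximizing c = f(k) − (n+g+δ)·k gives f'(k) = n+g+δ, i.e. 0.41·k^(0.41−1) = 0.125, so k_gold = (0.41/0.125)^(1/0.59) ≈ 7.4879.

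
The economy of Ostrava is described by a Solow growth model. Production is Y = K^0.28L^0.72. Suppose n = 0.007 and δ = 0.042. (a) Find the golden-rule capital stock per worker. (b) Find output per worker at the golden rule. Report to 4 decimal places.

Break-even investment rate: n + δ = 0.007 + 0.042 = 0.049.
Setting f'(k) = n+δ gives 0.28·k^(0.28−1) = 0.049, hence k_gold = (0.28/0.049)^(1/0.72) ≈ 11.2548.
y_gold = 11.2548^0.28 ≈ 1.9696.

(a) k_gold ≈ 11.2548; (b) y_gold ≈ 1.9696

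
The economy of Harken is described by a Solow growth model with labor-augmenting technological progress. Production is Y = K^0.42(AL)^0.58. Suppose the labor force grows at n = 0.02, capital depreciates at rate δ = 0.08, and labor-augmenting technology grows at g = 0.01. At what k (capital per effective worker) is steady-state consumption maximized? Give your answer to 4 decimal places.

k_gold ≈ 10.0740

The effective depreciation rate is n + g + δ = 0.02 + 0.01 + 0.08 = 0.11.
Maximizing c = f(k) − (n+g+δ)·k gives f'(k) = n+g+δ, i.e. 0.42·k^(0.42−1) = 0.11, so k_gold = (0.42/0.11)^(1/0.58) ≈ 10.0740.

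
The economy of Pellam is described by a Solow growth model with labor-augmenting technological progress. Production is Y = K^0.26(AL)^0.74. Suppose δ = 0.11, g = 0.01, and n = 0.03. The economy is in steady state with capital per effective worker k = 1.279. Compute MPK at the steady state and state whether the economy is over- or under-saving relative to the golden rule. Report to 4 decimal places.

Capital per effective worker breaks even when investment replaces (n + g + δ)·k; here n + g + δ = 0.15.
MPK = 0.26·k^(0.26−1) = 0.26·1.279^(-0.74) ≈ 0.2167.
MPK > 0.15, so the economy is dynamically efficient (under-saving).

under-saving; MPK ≈ 0.2167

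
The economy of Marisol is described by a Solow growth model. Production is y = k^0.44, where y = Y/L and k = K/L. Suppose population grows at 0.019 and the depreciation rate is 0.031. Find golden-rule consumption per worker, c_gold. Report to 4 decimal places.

c_gold ≈ 3.0923

Break-even investment rate: n + δ = 0.019 + 0.031 = 0.05.
Golden rule sets MPK = n+δ: 0.44·k^(0.44−1) = 0.05, so k_gold = (0.44/0.05)^(1/0.56) ≈ 48.5933.
y_gold = 48.5933^0.44 ≈ 5.5220.
c_gold = y_gold − (n+δ)·k_gold = 5.5220 − 0.05·48.5933 ≈ 3.0923.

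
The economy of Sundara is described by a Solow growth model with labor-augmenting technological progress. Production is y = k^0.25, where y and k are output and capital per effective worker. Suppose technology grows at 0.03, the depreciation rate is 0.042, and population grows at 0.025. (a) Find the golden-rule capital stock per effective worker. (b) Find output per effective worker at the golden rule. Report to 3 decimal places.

(a) k_gold ≈ 3.534; (b) y_gold ≈ 1.371

n + g + δ = 0.025 + 0.03 + 0.042 = 0.097.
Maximizing c = f(k) − (n+g+δ)·k gives f'(k) = n+g+δ, i.e. 0.25·k^(0.25−1) = 0.097, so k_gold = (0.25/0.097)^(1/0.75) ≈ 3.5337.
y_gold = 3.5337^0.25 ≈ 1.3711.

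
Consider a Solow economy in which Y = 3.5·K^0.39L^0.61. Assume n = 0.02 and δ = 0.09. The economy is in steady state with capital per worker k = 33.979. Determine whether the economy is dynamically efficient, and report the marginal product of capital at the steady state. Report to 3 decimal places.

n + δ = 0.02 + 0.09 = 0.11.
MPK = 0.39·3.5·k^(0.39−1) = 0.39·3.5·33.979^(-0.61) ≈ 0.1589.
MPK > 0.11, so the economy is dynamically efficient (under-saving).

dynamically efficient; MPK ≈ 0.159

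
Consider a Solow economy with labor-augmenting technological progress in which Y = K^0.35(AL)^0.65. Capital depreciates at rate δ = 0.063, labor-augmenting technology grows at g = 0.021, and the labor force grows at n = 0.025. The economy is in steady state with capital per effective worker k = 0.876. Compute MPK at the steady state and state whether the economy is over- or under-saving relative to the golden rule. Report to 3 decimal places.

n + g + δ = 0.025 + 0.021 + 0.063 = 0.109.
MPK = 0.35·k^(0.35−1) = 0.35·0.876^(-0.65) ≈ 0.3815.
MPK > 0.109, so the economy is dynamically efficient (under-saving).

under-saving; MPK ≈ 0.381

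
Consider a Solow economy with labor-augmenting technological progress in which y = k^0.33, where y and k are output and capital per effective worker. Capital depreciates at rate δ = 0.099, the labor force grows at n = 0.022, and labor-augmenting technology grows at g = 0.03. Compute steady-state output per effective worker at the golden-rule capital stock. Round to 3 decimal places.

y_gold ≈ 1.470

Capital per effective worker breaks even when investment replaces (n + g + δ)·k; here n + g + δ = 0.151.
At the golden rule the marginal product of capital equals n+g+δ: 0.33·k^(0.33−1) = 0.151. Solving, k_gold = (0.33/0.151)^(1/0.67) ≈ 3.2120.
Output: y_gold = k_gold^0.33 = 3.2120^0.33 ≈ 1.4697.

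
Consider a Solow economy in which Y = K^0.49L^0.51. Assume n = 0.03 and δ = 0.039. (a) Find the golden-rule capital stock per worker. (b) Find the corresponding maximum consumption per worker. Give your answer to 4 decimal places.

(a) k_gold ≈ 46.6990; (b) c_gold ≈ 3.3538

The effective depreciation rate is n + δ = 0.03 + 0.039 = 0.069.
Setting f'(k) = n+δ gives 0.49·k^(0.49−1) = 0.069, hence k_gold = (0.49/0.069)^(1/0.51) ≈ 46.6990.
y_gold = 46.6990^0.49 ≈ 6.5760; c_gold = y_gold − 0.069·k_gold ≈ 3.3538.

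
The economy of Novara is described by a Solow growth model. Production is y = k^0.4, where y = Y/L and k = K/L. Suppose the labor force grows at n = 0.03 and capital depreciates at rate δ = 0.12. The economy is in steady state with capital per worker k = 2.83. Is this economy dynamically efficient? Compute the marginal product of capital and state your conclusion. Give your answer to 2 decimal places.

The effective depreciation rate is n + δ = 0.03 + 0.12 = 0.15.
MPK = 0.4·k^(0.4−1) = 0.4·2.83^(-0.6) ≈ 0.2143.
MPK > 0.15, so the economy is dynamically efficient (under-saving).

dynamically efficient; MPK ≈ 0.21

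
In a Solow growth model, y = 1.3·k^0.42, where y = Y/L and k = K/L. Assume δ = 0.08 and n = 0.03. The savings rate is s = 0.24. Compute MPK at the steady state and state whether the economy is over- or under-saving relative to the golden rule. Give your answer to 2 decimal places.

under-saving; MPK ≈ 0.19

Capital per worker breaks even when investment replaces (n + δ)·k; here n + δ = 0.11.
Steady-state k*: s·A·k^0.42 = 0.11·k gives k* = (0.24·1.3/0.11)^(1/0.58) ≈ 6.0343.
MPK = 0.42·1.3·6.0343^(-0.58) ≈ 0.1925.
MPK > n+δ = 0.11, so the economy is dynamically efficient (under-saving).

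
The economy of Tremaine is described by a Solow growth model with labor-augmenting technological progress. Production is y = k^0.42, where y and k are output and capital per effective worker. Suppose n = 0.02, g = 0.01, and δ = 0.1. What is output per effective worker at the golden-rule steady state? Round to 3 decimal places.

Capital per effective worker breaks even when investment replaces (n + g + δ)·k; here n + g + δ = 0.13.
Setting f'(k) = n+g+δ gives 0.42·k^(0.42−1) = 0.13, hence k_gold = (0.42/0.13)^(1/0.58) ≈ 7.5529.
Output: y_gold = k_gold^0.42 = 7.5529^0.42 ≈ 2.3378.

y_gold ≈ 2.338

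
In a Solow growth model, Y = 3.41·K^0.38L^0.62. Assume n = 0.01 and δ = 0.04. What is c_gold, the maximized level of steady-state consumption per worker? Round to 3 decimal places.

c_gold ≈ 15.543

n + δ = 0.01 + 0.04 = 0.05.
At the golden rule the marginal product of capital equals n+δ: 0.38·3.41·k^(0.38−1) = 0.05. Solving, k_gold = (0.38·3.41/0.05)^(1/0.62) ≈ 190.5234.
y_gold = 3.41·190.5234^0.38 ≈ 25.0689.
c_gold = y_gold − (n+δ)·k_gold = 25.0689 − 0.05·190.5234 ≈ 15.5427.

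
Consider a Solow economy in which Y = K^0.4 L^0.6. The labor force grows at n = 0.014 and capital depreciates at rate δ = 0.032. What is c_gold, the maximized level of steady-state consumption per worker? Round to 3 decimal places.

Break-even investment rate: n + δ = 0.014 + 0.032 = 0.046.
Golden rule sets MPK = n+δ: 0.4·k^(0.4−1) = 0.046, so k_gold = (0.4/0.046)^(1/0.6) ≈ 36.7708.
y_gold = 36.7708^0.4 ≈ 4.2286.
c_gold = y_gold − (n+δ)·k_gold = 4.2286 − 0.046·36.7708 ≈ 2.5372.

c_gold ≈ 2.537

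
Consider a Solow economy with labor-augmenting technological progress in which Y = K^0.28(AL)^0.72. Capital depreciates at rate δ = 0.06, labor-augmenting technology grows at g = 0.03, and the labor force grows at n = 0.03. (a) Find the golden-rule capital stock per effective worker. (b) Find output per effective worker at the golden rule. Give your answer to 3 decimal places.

(a) k_gold ≈ 3.244; (b) y_gold ≈ 1.390

Capital per effective worker breaks even when investment replaces (n + g + δ)·k; here n + g + δ = 0.12.
Maximizing c = f(k) − (n+g+δ)·k gives f'(k) = n+g+δ, i.e. 0.28·k^(0.28−1) = 0.12, so k_gold = (0.28/0.12)^(1/0.72) ≈ 3.2440.
y_gold = 3.2440^0.28 ≈ 1.3903.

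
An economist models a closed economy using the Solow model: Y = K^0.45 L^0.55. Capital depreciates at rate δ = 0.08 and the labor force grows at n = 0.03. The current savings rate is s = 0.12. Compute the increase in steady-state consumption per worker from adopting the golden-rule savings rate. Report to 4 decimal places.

Break-even investment rate: n + δ = 0.03 + 0.08 = 0.11.
Current steady state (s = 0.12): k* = (0.12/0.11)^(1/0.55) ≈ 1.1714, y* = 1.1714^0.45 ≈ 1.0738, c* = (1−0.12)·1.0738 ≈ 0.9449.
At the golden rule the marginal product of capital equals n+δ: 0.45·k^(0.45−1) = 0.11. Solving, k_gold = (0.45/0.11)^(1/0.55) ≈ 12.9539.
y_gold = 12.9539^0.45 ≈ 3.1665, c_gold = y_gold − 0.11·k_gold ≈ 1.7416.
Gain: Δc = 1.7416 − 0.9449 ≈ 0.7966.

Δc ≈ 0.7966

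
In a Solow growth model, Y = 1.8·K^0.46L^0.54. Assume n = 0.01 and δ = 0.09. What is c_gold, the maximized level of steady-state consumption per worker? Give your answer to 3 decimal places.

c_gold ≈ 5.884

Capital per worker breaks even when investment replaces (n + δ)·k; here n + δ = 0.1.
Golden rule sets MPK = n+δ: 0.46·1.8·k^(0.46−1) = 0.1, so k_gold = (0.46·1.8/0.1)^(1/0.54) ≈ 50.1252.
y_gold = 1.8·50.1252^0.46 ≈ 10.8968.
c_gold = y_gold − (n+δ)·k_gold = 10.8968 − 0.1·50.1252 ≈ 5.8843.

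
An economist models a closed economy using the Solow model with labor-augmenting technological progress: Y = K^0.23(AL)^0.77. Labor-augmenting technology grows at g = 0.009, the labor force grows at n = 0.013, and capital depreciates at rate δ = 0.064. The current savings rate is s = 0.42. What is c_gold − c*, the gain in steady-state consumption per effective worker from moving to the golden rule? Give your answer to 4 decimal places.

Capital per effective worker breaks even when investment replaces (n + g + δ)·k; here n + g + δ = 0.086.
Current steady state (s = 0.42): k* = (0.42/0.086)^(1/0.77) ≈ 7.8430, y* = 7.8430^0.23 ≈ 1.6059, c* = (1−0.42)·1.6059 ≈ 0.9314.
At the golden rule the marginal product of capital equals n+g+δ: 0.23·k^(0.23−1) = 0.086. Solving, k_gold = (0.23/0.086)^(1/0.77) ≈ 3.5879.
y_gold = 3.5879^0.23 ≈ 1.3416, c_gold = y_gold − 0.086·k_gold ≈ 1.0330.
Gain: Δc = 1.0330 − 0.9314 ≈ 0.1016.

Δc ≈ 0.1016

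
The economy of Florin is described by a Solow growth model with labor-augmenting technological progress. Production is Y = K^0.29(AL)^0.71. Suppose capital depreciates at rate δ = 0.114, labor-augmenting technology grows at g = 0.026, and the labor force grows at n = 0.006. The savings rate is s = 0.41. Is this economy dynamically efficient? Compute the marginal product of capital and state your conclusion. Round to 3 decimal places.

dynamically inefficient; MPK ≈ 0.103

n + g + δ = 0.006 + 0.026 + 0.114 = 0.146.
Steady-state k*: s·k^0.29 = 0.146·k gives k* = (0.41/0.146)^(1/0.71) ≈ 4.2815.
MPK = 0.29·4.2815^(-0.71) ≈ 0.1033.
MPK < n+g+δ = 0.146, so the economy is dynamically inefficient (over-saving).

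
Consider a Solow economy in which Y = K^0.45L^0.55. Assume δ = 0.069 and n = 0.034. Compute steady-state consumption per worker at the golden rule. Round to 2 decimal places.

The effective depreciation rate is n + δ = 0.034 + 0.069 = 0.103.
Maximizing c = f(k) − (n+δ)·k gives f'(k) = n+δ, i.e. 0.45·k^(0.45−1) = 0.103, so k_gold = (0.45/0.103)^(1/0.55) ≈ 14.5989.
y_gold = 14.5989^0.45 ≈ 3.3415.
c_gold = y_gold − (n+δ)·k_gold = 3.3415 − 0.103·14.5989 ≈ 1.8378.

c_gold ≈ 1.84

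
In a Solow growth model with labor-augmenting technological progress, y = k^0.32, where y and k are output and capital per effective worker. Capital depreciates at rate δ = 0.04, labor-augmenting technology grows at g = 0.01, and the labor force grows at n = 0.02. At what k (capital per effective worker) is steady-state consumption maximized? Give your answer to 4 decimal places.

k_gold ≈ 9.3468

Capital per effective worker breaks even when investment replaces (n + g + δ)·k; here n + g + δ = 0.07.
Setting f'(k) = n+g+δ gives 0.32·k^(0.32−1) = 0.07, hence k_gold = (0.32/0.07)^(1/0.68) ≈ 9.3468.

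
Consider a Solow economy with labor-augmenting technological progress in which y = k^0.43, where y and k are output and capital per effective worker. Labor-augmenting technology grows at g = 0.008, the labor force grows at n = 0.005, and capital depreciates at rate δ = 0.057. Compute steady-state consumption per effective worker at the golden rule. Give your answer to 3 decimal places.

The effective depreciation rate is n + g + δ = 0.005 + 0.008 + 0.057 = 0.07.
Setting f'(k) = n+g+δ gives 0.43·k^(0.43−1) = 0.07, hence k_gold = (0.43/0.07)^(1/0.57) ≈ 24.1605.
y_gold = 24.1605^0.43 ≈ 3.9331.
c_gold = y_gold − (n+g+δ)·k_gold = 3.9331 − 0.07·24.1605 ≈ 2.2419.

c_gold ≈ 2.242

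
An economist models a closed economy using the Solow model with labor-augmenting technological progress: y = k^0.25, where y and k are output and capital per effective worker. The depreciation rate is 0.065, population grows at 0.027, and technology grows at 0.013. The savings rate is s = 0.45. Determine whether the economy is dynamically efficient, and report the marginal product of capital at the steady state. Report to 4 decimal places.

dynamically inefficient; MPK ≈ 0.0583

Break-even investment rate: n + g + δ = 0.027 + 0.013 + 0.065 = 0.105.
Steady-state k*: s·k^0.25 = 0.105·k gives k* = (0.45/0.105)^(1/0.75) ≈ 6.9614.
MPK = 0.25·6.9614^(-0.75) ≈ 0.0583.
MPK < n+g+δ = 0.105, so the economy is dynamically inefficient (over-saving).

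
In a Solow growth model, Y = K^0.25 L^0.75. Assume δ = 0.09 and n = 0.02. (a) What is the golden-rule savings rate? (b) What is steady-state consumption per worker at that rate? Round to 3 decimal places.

n + δ = 0.02 + 0.09 = 0.11.
For Cobb-Douglas, s_gold equals capital's share: s_gold = 0.25.
Setting f'(k) = n+δ gives 0.25·k^(0.25−1) = 0.11, hence k_gold = (0.25/0.11)^(1/0.75) ≈ 2.9881.
y_gold = 2.9881^0.25 ≈ 1.3148; c_gold = (1−0.25)·y_gold ≈ 0.9861.

(a) s_gold = 0.250; (b) c_gold ≈ 0.986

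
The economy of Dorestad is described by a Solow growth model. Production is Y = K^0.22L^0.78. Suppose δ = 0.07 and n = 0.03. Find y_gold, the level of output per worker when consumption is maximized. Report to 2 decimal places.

Break-even investment rate: n + δ = 0.03 + 0.07 = 0.1.
Golden rule sets MPK = n+δ: 0.22·k^(0.22−1) = 0.1, so k_gold = (0.22/0.1)^(1/0.78) ≈ 2.7479.
Output: y_gold = k_gold^0.22 = 2.7479^0.22 ≈ 1.2491.

y_gold ≈ 1.25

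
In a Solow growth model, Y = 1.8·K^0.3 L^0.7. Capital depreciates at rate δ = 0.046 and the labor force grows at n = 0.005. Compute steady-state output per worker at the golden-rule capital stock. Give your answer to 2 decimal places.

The effective depreciation rate is n + δ = 0.005 + 0.046 = 0.051.
At the golden rule the marginal product of capital equals n+δ: 0.3·1.8·k^(0.3−1) = 0.051. Solving, k_gold = (0.3·1.8/0.051)^(1/0.7) ≈ 29.1094.
Output: y_gold = 1.8·k_gold^0.3 = 1.8·29.1094^0.3 ≈ 4.9486.

y_gold ≈ 4.95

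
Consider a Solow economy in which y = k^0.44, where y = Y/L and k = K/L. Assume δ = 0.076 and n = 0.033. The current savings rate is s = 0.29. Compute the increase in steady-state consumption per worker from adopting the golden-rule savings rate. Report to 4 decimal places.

n + δ = 0.033 + 0.076 = 0.109.
Current steady state (s = 0.29): k* = (0.29/0.109)^(1/0.56) ≈ 5.7395, y* = 5.7395^0.44 ≈ 2.1573, c* = (1−0.29)·2.1573 ≈ 1.5317.
Setting f'(k) = n+δ gives 0.44·k^(0.44−1) = 0.109, hence k_gold = (0.44/0.109)^(1/0.56) ≈ 12.0834.
y_gold = 12.0834^0.44 ≈ 2.9934, c_gold = y_gold − 0.109·k_gold ≈ 1.6763.
Gain: Δc = 1.6763 − 1.5317 ≈ 0.1446.

Δc ≈ 0.1446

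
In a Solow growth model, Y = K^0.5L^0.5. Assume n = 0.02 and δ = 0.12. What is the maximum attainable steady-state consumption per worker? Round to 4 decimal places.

c_gold ≈ 1.7857

n + δ = 0.02 + 0.12 = 0.14.
Setting f'(k) = n+δ gives 0.5·k^(0.5−1) = 0.14, hence k_gold = (0.5/0.14)^(1/0.5) ≈ 12.7551.
y_gold = 12.7551^0.5 ≈ 3.5714.
c_gold = y_gold − (n+δ)·k_gold = 3.5714 − 0.14·12.7551 ≈ 1.7857.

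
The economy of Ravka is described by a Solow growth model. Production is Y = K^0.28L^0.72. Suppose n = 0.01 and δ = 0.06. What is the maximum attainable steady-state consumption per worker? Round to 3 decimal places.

The effective depreciation rate is n + δ = 0.01 + 0.06 = 0.07.
At the golden rule the marginal product of capital equals n+δ: 0.28·k^(0.28−1) = 0.07. Solving, k_gold = (0.28/0.07)^(1/0.72) ≈ 6.8580.
y_gold = 6.8580^0.28 ≈ 1.7145.
c_gold = y_gold − (n+δ)·k_gold = 1.7145 − 0.07·6.8580 ≈ 1.2344.

c_gold ≈ 1.234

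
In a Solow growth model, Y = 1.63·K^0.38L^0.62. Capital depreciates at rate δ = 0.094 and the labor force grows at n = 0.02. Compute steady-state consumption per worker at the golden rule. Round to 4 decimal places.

c_gold ≈ 2.8517

n + δ = 0.02 + 0.094 = 0.114.
Maximizing c = f(k) − (n+δ)·k gives f'(k) = n+δ, i.e. 0.38·1.63·k^(0.38−1) = 0.114, so k_gold = (0.38·1.63/0.114)^(1/0.62) ≈ 15.3317.
y_gold = 1.63·15.3317^0.38 ≈ 4.5995.
c_gold = y_gold − (n+δ)·k_gold = 4.5995 − 0.114·15.3317 ≈ 2.8517.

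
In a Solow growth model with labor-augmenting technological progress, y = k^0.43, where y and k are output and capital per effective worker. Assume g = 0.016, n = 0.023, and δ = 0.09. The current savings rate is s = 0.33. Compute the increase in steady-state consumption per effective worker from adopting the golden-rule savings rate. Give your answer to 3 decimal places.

Capital per effective worker breaks even when investment replaces (n + g + δ)·k; here n + g + δ = 0.129.
Current steady state (s = 0.33): k* = (0.33/0.129)^(1/0.57) ≈ 5.1958, y* = 5.1958^0.43 ≈ 2.0311, c* = (1−0.33)·2.0311 ≈ 1.3608.
Maximizing c = f(k) − (n+g+δ)·k gives f'(k) = n+g+δ, i.e. 0.43·k^(0.43−1) = 0.129, so k_gold = (0.43/0.129)^(1/0.57) ≈ 8.2667.
y_gold = 8.2667^0.43 ≈ 2.4800, c_gold = y_gold − 0.129·k_gold ≈ 1.4136.
Gain: Δc = 1.4136 − 1.3608 ≈ 0.0528.

Δc ≈ 0.053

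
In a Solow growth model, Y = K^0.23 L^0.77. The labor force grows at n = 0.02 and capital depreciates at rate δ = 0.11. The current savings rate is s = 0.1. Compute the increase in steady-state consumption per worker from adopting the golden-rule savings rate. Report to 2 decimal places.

Δc ≈ 0.08

n + δ = 0.02 + 0.11 = 0.13.
Current steady state (s = 0.1): k* = (0.1/0.13)^(1/0.77) ≈ 0.7112, y* = 0.7112^0.23 ≈ 0.9246, c* = (1−0.1)·0.9246 ≈ 0.8322.
Setting f'(k) = n+δ gives 0.23·k^(0.23−1) = 0.13, hence k_gold = (0.23/0.13)^(1/0.77) ≈ 2.0980.
y_gold = 2.0980^0.23 ≈ 1.1858, c_gold = y_gold − 0.13·k_gold ≈ 0.9131.
Gain: Δc = 0.9131 − 0.8322 ≈ 0.0809.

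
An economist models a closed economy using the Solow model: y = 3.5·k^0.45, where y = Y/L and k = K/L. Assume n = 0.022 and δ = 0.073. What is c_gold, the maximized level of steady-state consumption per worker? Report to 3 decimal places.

n + δ = 0.022 + 0.073 = 0.095.
Setting f'(k) = n+δ gives 0.45·3.5·k^(0.45−1) = 0.095, hence k_gold = (0.45·3.5/0.095)^(1/0.55) ≈ 164.9591.
y_gold = 3.5·164.9591^0.45 ≈ 34.8247.
c_gold = y_gold − (n+δ)·k_gold = 34.8247 − 0.095·164.9591 ≈ 19.1536.

c_gold ≈ 19.154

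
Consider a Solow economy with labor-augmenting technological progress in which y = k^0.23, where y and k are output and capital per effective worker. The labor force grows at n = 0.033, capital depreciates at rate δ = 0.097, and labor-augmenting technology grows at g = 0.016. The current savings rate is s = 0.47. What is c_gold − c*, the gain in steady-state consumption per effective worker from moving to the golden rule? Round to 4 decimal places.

The effective depreciation rate is n + g + δ = 0.033 + 0.016 + 0.097 = 0.146.
Current steady state (s = 0.47): k* = (0.47/0.146)^(1/0.77) ≈ 4.5647, y* = 4.5647^0.23 ≈ 1.4180, c* = (1−0.47)·1.4180 ≈ 0.7515.
Golden rule sets MPK = n+g+δ: 0.23·k^(0.23−1) = 0.146, so k_gold = (0.23/0.146)^(1/0.77) ≈ 1.8044.
y_gold = 1.8044^0.23 ≈ 1.1454, c_gold = y_gold − 0.146·k_gold ≈ 0.8820.
Gain: Δc = 0.8820 − 0.7515 ≈ 0.1304.

Δc ≈ 0.1304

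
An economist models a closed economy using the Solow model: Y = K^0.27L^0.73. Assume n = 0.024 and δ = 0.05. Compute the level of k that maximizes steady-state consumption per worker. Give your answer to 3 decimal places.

k_gold ≈ 5.889

Capital per worker breaks even when investment replaces (n + δ)·k; here n + δ = 0.074.
Maximizing c = f(k) − (n+δ)·k gives f'(k) = n+δ, i.e. 0.27·k^(0.27−1) = 0.074, so k_gold = (0.27/0.074)^(1/0.73) ≈ 5.8890.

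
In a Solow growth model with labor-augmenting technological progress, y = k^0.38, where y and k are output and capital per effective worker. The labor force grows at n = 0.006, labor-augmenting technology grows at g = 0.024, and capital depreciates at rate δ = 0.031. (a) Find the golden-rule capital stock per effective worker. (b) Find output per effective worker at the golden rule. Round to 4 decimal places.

Capital per effective worker breaks even when investment replaces (n + g + δ)·k; here n + g + δ = 0.061.
Maximizing c = f(k) − (n+g+δ)·k gives f'(k) = n+g+δ, i.e. 0.38·k^(0.38−1) = 0.061, so k_gold = (0.38/0.061)^(1/0.62) ≈ 19.1151.
y_gold = 19.1151^0.38 ≈ 3.0685.

(a) k_gold ≈ 19.1151; (b) y_gold ≈ 3.0685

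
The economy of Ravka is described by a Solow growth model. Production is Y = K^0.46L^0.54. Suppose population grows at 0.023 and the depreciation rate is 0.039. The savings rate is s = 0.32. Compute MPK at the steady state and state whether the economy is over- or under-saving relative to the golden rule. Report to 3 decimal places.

Capital per worker breaks even when investment replaces (n + δ)·k; here n + δ = 0.062.
Steady-state k*: s·k^0.46 = 0.062·k gives k* = (0.32/0.062)^(1/0.54) ≈ 20.8892.
MPK = 0.46·20.8892^(-0.54) ≈ 0.0891.
MPK > n+δ = 0.062, so the economy is dynamically efficient (under-saving).

under-saving; MPK ≈ 0.089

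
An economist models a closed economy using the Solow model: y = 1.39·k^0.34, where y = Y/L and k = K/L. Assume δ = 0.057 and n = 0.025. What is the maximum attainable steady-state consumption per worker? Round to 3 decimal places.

c_gold ≈ 2.262

The effective depreciation rate is n + δ = 0.025 + 0.057 = 0.082.
Maximizing c = f(k) − (n+δ)·k gives f'(k) = n+δ, i.e. 0.34·1.39·k^(0.34−1) = 0.082, so k_gold = (0.34·1.39/0.082)^(1/0.66) ≈ 14.2084.
y_gold = 1.39·14.2084^0.34 ≈ 3.4267.
c_gold = y_gold − (n+δ)·k_gold = 3.4267 − 0.082·14.2084 ≈ 2.2616.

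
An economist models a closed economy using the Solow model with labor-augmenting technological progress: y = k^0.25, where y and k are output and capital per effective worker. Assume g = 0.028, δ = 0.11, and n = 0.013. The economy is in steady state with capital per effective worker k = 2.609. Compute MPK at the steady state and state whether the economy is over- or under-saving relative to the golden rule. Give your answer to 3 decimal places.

over-saving; MPK ≈ 0.122

Break-even investment rate: n + g + δ = 0.013 + 0.028 + 0.11 = 0.151.
MPK = 0.25·k^(0.25−1) = 0.25·2.609^(-0.75) ≈ 0.1218.
MPK < 0.151, so the economy is dynamically inefficient (over-saving).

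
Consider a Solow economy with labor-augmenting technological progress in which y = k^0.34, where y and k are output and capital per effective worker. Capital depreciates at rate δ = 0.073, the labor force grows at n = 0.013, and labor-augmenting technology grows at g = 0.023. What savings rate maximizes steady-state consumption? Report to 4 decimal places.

s_gold = 0.3400

Capital per effective worker breaks even when investment replaces (n + g + δ)·k; here n + g + δ = 0.109.
At the golden rule MPK = n+g+δ, and in any Cobb-Douglas steady state s = (n+g+δ)·k/y = MPK·k/y = capital's share 0.34.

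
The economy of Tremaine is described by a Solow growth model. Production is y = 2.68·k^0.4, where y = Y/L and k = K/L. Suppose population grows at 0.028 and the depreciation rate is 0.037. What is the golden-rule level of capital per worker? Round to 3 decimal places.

k_gold ≈ 106.857

Break-even investment rate: n + δ = 0.028 + 0.037 = 0.065.
Setting f'(k) = n+δ gives 0.4·2.68·k^(0.4−1) = 0.065, hence k_gold = (0.4·2.68/0.065)^(1/0.6) ≈ 106.8569.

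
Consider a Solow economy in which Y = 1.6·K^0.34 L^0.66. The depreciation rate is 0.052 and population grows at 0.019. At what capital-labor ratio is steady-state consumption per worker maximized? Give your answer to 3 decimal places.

k_gold ≈ 21.873

Capital per worker breaks even when investment replaces (n + δ)·k; here n + δ = 0.071.
Maximizing c = f(k) − (n+δ)·k gives f'(k) = n+δ, i.e. 0.34·1.6·k^(0.34−1) = 0.071, so k_gold = (0.34·1.6/0.071)^(1/0.66) ≈ 21.8731.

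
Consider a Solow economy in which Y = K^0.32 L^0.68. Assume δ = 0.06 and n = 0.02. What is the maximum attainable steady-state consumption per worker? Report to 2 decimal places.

c_gold ≈ 1.31

n + δ = 0.02 + 0.06 = 0.08.
Setting f'(k) = n+δ gives 0.32·k^(0.32−1) = 0.08, hence k_gold = (0.32/0.08)^(1/0.68) ≈ 7.6804.
y_gold = 7.6804^0.32 ≈ 1.9201.
c_gold = y_gold − (n+δ)·k_gold = 1.9201 − 0.08·7.6804 ≈ 1.3057.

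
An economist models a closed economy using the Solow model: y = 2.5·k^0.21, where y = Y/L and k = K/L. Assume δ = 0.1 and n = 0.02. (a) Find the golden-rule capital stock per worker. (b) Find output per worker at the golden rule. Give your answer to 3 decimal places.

n + δ = 0.02 + 0.1 = 0.12.
Setting f'(k) = n+δ gives 0.21·2.5·k^(0.21−1) = 0.12, hence k_gold = (0.21·2.5/0.12)^(1/0.79) ≈ 6.4769.
y_gold = 2.5·6.4769^0.21 ≈ 3.7011.

(a) k_gold ≈ 6.477; (b) y_gold ≈ 3.701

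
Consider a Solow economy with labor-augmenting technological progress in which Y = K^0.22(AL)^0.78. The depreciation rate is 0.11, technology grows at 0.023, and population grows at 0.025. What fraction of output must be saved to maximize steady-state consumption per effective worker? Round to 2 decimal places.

s_gold = 0.22

n + g + δ = 0.025 + 0.023 + 0.11 = 0.158.
At the golden rule MPK = n+g+δ, and in any Cobb-Douglas steady state s = (n+g+δ)·k/y = MPK·k/y = capital's share 0.22.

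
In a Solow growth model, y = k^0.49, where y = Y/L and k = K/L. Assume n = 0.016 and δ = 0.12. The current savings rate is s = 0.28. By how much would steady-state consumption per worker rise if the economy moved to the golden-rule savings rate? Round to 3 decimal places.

The effective depreciation rate is n + δ = 0.016 + 0.12 = 0.136.
Current steady state (s = 0.28): k* = (0.28/0.136)^(1/0.51) ≈ 4.1204, y* = 4.1204^0.49 ≈ 2.0013, c* = (1−0.28)·2.0013 ≈ 1.4410.
Setting f'(k) = n+δ gives 0.49·k^(0.49−1) = 0.136, hence k_gold = (0.49/0.136)^(1/0.51) ≈ 12.3448.
y_gold = 12.3448^0.49 ≈ 3.4263, c_gold = y_gold − 0.136·k_gold ≈ 1.7474.
Gain: Δc = 1.7474 − 1.4410 ≈ 0.3065.

Δc ≈ 0.306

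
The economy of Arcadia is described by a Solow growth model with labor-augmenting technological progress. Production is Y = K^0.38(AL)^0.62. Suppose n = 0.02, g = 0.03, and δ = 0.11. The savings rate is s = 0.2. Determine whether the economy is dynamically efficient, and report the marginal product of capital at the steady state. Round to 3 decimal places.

dynamically efficient; MPK ≈ 0.304

Break-even investment rate: n + g + δ = 0.02 + 0.03 + 0.11 = 0.16.
Steady-state k*: s·k^0.38 = 0.16·k gives k* = (0.2/0.16)^(1/0.62) ≈ 1.4332.
MPK = 0.38·1.4332^(-0.62) ≈ 0.3040.
MPK > n+g+δ = 0.16, so the economy is dynamically efficient (under-saving).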